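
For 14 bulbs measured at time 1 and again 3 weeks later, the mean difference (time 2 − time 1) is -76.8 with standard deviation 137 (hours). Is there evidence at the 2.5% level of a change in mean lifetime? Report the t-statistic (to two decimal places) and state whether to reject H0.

H0: μ_d = 0; H1: μ_d ≠ 0 (paired t-test on the differences, two-sided).
t = d̄/(s_d/√n) = -76.8/(137/√14) = -2.10
df = n − 1 = 13
Two-sided p-value ≈ 0.0561
Since p ≈ 0.0561 > α = 0.025, fail to reject H0; the evidence is not statistically significant.

t = -2.10; fail to reject H0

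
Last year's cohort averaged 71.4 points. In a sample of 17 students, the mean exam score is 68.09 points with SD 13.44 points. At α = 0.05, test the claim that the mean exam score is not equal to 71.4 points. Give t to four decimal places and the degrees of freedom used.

H0: μ = 71.4; H1: μ ≠ 71.4 (one-sample t-test, two-sided).
t = (x̄ − μ₀)/(s/√n) = (68.09 − 71.4)/(13.44/√17) = -1.0154
df = n − 1 = 16
Two-sided p-value ≈ 0.325
Since p ≈ 0.325 > α = 0.05, fail to reject H0; the data do not provide sufficient evidence against H0.

t = -1.0154, df = 16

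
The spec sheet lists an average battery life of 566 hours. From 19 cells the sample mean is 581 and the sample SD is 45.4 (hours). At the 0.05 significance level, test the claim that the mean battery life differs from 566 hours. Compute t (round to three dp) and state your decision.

H0: μ = 566; H1: μ ≠ 566 (one-sample t-test, two-sided).
t = (x̄ − μ₀)/(s/√n) = (581 − 566)/(45.4/√19) = 1.440
df = n − 1 = 18
Two-sided p-value ≈ 0.167
Since p ≈ 0.167 > α = 0.05, fail to reject H0; the data do not provide sufficient evidence against H0.

t = 1.440; fail to reject H0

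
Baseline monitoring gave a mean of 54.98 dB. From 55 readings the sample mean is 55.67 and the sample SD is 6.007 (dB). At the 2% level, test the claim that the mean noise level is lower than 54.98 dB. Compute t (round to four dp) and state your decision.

t = 0.8519; fail to reject H0

H0: μ = 54.98; H1: μ < 54.98 (one-sample t-test, left-tailed).
t = (x̄ − μ₀)/(s/√n) = (55.67 − 54.98)/(6.007/√55) = 0.8519
df = n − 1 = 54
p-value = P(T ≤ 0.8519) ≈ 0.801
Since p ≈ 0.801 > α = 0.02, fail to reject H0; the evidence is not statistically significant.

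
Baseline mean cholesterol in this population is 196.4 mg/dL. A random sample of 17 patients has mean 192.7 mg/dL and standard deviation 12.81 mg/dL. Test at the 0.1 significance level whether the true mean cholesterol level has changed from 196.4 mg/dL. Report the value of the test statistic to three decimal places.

H0: μ = 196.4; H1: μ ≠ 196.4 (one-sample t-test, two-sided).
t = (x̄ − μ₀)/(s/√n) = (192.7 − 196.4)/(12.81/√17) = -1.191
df = n − 1 = 16
Two-sided p-value ≈ 0.2511
Since p ≈ 0.2511 > α = 0.1, fail to reject H0; the data do not provide sufficient evidence against H0.

-1.191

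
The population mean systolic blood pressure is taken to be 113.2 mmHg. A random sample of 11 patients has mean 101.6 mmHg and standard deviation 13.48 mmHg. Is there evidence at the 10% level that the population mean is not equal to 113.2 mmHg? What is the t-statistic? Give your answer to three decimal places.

H0: μ = 113.2; H1: μ ≠ 113.2 (one-sample t-test, two-sided).
t = (x̄ − μ₀)/(s/√n) = (101.6 − 113.2)/(13.48/√11) = -2.854
df = n − 1 = 10
Two-sided p-value ≈ 0.017
Since p ≈ 0.017 < α = 0.1, reject H0; the data support H1.

-2.854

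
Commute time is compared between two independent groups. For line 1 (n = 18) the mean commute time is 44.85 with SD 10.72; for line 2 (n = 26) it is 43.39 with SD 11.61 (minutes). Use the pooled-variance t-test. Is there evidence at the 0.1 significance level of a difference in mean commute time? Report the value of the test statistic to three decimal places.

0.423

Let group 1 = line 1, group 2 = line 2. H0: μ_1 = μ_2; H1: μ_1 ≠ μ_2 (two-sample pooled-variance t-test, two-sided).
s_p² = [(18−1)·10.72² + (26−1)·11.61²]/(18+26−2) = 126.748
t = (44.85 − 43.39)/√[126.748·(1/18 + 1/26)] = 0.423
df = n₁ + n₂ − 2 = 42
Two-sided p-value ≈ 0.6745
Since p ≈ 0.6745 > α = 0.1, fail to reject H0; the data do not provide sufficient evidence against H0.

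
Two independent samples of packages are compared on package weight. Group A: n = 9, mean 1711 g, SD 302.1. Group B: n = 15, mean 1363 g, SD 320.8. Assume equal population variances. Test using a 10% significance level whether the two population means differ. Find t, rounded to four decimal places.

2.6274

Let group 1 = group A, group 2 = group B. H0: μ_1 = μ_2; H1: μ_1 ≠ μ_2 (two-sample pooled-variance t-test, two-sided).
s_p² = [(9−1)·302.1² + (15−1)·320.8²]/(9+15−2) = 98676.9
t = (1711 − 1363)/√[98676.9·(1/9 + 1/15)] = 2.6274
df = n₁ + n₂ − 2 = 22
Two-sided p-value ≈ 0.0154
Since p ≈ 0.0154 < α = 0.1, reject H0; the evidence is statistically significant.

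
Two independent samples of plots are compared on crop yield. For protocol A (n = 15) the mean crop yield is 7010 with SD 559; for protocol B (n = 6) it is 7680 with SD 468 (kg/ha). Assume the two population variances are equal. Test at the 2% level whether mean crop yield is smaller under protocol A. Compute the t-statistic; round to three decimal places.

Let group 1 = protocol A, group 2 = protocol B. H0: μ_1 = μ_2; H1: μ_1 < μ_2 (two-sample pooled-variance t-test, left-tailed).
s_p² = [(15−1)·559² + (6−1)·468²]/(15+6−2) = 287887
t = (7010 − 7680)/√[287887·(1/15 + 1/6)] = -2.585
df = n₁ + n₂ − 2 = 19
p-value = P(T ≤ -2.585) ≈ 0.009
Since p ≈ 0.009 < α = 0.02, reject H0; the data support H1.

-2.585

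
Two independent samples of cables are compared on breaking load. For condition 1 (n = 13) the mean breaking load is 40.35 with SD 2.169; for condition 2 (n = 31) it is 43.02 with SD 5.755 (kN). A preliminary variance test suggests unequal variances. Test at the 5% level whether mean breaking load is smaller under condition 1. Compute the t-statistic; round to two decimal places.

Let group 1 = condition 1, group 2 = condition 2. H0: μ_1 = μ_2; H1: μ_1 < μ_2 (Welch's two-sample t-test, left-tailed).
t = (x̄_1 − x̄_2)/√(s_1²/n_1 + s_2²/n_2) = (40.35 − 43.02)/√(2.169²/13 + 5.755²/31) = -2.23
Welch–Satterthwaite df ≈ 41.78
p-value = P(T ≤ -2.23) ≈ 0.015
Since p ≈ 0.015 < α = 0.05, reject H0; the evidence is statistically significant.

-2.23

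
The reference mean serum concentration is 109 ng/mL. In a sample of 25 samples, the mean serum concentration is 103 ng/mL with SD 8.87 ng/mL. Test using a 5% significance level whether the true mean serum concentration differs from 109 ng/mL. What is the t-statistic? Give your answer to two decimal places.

H0: μ = 109; H1: μ ≠ 109 (one-sample t-test, two-sided).
t = (x̄ − μ₀)/(s/√n) = (103 − 109)/(8.87/√25) = -3.38
df = n − 1 = 24
Two-sided p-value ≈ 0.0025
Since p ≈ 0.0025 < α = 0.05, reject H0; the data support H1.

-3.38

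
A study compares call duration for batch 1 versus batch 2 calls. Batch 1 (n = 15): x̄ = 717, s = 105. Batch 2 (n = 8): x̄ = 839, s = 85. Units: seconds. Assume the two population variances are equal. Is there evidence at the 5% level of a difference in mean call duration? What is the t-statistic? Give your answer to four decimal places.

-2.8210

Let group 1 = batch 1, group 2 = batch 2. H0: μ_1 = μ_2; H1: μ_1 ≠ μ_2 (two-sample pooled-variance t-test, two-sided).
s_p² = [(15−1)·105² + (8−1)·85²]/(15+8−2) = 9758.33
t = (717 − 839)/√[9758.33·(1/15 + 1/8)] = -2.8210
df = n₁ + n₂ − 2 = 21
Two-sided p-value ≈ 0.010
Since p ≈ 0.010 < α = 0.05, reject H0; the data support H1.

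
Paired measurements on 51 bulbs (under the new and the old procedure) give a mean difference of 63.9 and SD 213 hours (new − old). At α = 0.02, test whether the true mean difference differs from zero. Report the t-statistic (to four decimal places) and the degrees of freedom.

H0: μ_d = 0; H1: μ_d ≠ 0 (paired t-test on the differences, two-sided).
t = d̄/(s_d/√n) = 63.9/(213/√51) = 2.1424
df = n − 1 = 50
Two-sided p-value ≈ 0.037
Since p ≈ 0.037 > α = 0.02, fail to reject H0; the data do not provide sufficient evidence against H0.

t = 2.1424, df = 50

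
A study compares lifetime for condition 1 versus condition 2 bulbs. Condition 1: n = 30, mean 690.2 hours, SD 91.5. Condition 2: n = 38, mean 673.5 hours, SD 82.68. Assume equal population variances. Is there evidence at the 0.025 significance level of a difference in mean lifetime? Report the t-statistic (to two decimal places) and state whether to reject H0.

t = 0.79; fail to reject H0

Let group 1 = condition 1, group 2 = condition 2. H0: μ_1 = μ_2; H1: μ_1 ≠ μ_2 (two-sample pooled-variance t-test, two-sided).
s_p² = [(30−1)·91.5² + (38−1)·82.68²]/(30+38−2) = 7511.01
t = (690.2 − 673.5)/√[7511.01·(1/30 + 1/38)] = 0.79
df = n₁ + n₂ − 2 = 66
Two-sided p-value ≈ 0.4329
Since p ≈ 0.4329 > α = 0.025, fail to reject H0; the data do not provide sufficient evidence against H0.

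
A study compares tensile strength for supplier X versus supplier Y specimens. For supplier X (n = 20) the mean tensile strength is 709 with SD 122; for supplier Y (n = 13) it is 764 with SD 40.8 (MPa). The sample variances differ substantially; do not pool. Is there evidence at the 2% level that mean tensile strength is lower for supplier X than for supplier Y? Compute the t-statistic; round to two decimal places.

Let group 1 = supplier X, group 2 = supplier Y. H0: μ_1 = μ_2; H1: μ_1 < μ_2 (Welch's two-sample t-test, left-tailed).
t = (x̄_1 − x̄_2)/√(s_1²/n_1 + s_2²/n_2) = (709 − 764)/√(122²/20 + 40.8²/13) = -1.86
Welch–Satterthwaite df ≈ 24.93
p-value = P(T ≤ -1.86) ≈ 0.0372
Since p ≈ 0.0372 > α = 0.02, fail to reject H0; the data do not provide sufficient evidence against H0.

-1.86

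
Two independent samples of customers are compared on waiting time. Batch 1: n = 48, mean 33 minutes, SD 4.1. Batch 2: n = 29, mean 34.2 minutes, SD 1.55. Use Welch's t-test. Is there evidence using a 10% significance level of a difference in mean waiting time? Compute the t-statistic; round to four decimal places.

Let group 1 = batch 1, group 2 = batch 2. H0: μ_1 = μ_2; H1: μ_1 ≠ μ_2 (Welch's two-sample t-test, two-sided).
t = (x̄_1 − x̄_2)/√(s_1²/n_1 + s_2²/n_2) = (33 − 34.2)/√(4.1²/48 + 1.55²/29) = -1.8235
Welch–Satterthwaite df ≈ 65.70
Two-sided p-value ≈ 0.073
Since p ≈ 0.073 < α = 0.1, reject H0; the data support H1.

-1.8235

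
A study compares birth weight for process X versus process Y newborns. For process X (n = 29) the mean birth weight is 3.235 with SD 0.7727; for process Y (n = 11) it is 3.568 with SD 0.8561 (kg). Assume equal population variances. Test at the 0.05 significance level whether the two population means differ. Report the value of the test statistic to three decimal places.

-1.182

Let group 1 = process X, group 2 = process Y. H0: μ_1 = μ_2; H1: μ_1 ≠ μ_2 (two-sample pooled-variance t-test, two-sided).
s_p² = [(29−1)·0.7727² + (11−1)·0.8561²]/(29+11−2) = 0.632813
t = (3.235 − 3.568)/√[0.632813·(1/29 + 1/11)] = -1.182
df = n₁ + n₂ − 2 = 38
Two-sided p-value ≈ 0.2445
Since p ≈ 0.2445 > α = 0.05, fail to reject H0; the data do not provide sufficient evidence against H0.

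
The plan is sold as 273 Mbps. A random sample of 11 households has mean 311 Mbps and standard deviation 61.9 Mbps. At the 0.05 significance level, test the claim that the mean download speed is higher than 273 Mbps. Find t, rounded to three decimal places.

2.036

H0: μ = 273; H1: μ > 273 (one-sample t-test, right-tailed).
t = (x̄ − μ₀)/(s/√n) = (311 − 273)/(61.9/√11) = 2.036
df = n − 1 = 10
p-value = P(T ≥ 2.036) ≈ 0.0346
Since p ≈ 0.0346 < α = 0.05, reject H0; the data support H1.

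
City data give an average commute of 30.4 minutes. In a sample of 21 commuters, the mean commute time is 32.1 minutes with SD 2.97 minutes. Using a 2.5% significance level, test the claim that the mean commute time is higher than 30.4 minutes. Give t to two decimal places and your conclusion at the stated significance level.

H0: μ = 30.4; H1: μ > 30.4 (one-sample t-test, right-tailed).
t = (x̄ − μ₀)/(s/√n) = (32.1 − 30.4)/(2.97/√21) = 2.62
df = n − 1 = 20
p-value = P(T ≥ 2.62) ≈ 0.008
Since p ≈ 0.008 < α = 0.025, reject H0; the data support H1.

t = 2.62; reject H0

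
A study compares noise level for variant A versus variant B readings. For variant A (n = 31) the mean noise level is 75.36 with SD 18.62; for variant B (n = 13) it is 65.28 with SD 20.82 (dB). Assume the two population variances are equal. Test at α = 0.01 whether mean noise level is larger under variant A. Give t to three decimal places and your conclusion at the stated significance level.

t = 1.583; fail to reject H0

Let group 1 = variant A, group 2 = variant B. H0: μ_1 = μ_2; H1: μ_1 > μ_2 (two-sample pooled-variance t-test, right-tailed).
s_p² = [(31−1)·18.62² + (13−1)·20.82²]/(31+13−2) = 371.495
t = (75.36 − 65.28)/√[371.495·(1/31 + 1/13)] = 1.583
df = n₁ + n₂ − 2 = 42
p-value = P(T ≥ 1.583) ≈ 0.060
Since p ≈ 0.060 > α = 0.01, fail to reject H0; the evidence is not statistically significant.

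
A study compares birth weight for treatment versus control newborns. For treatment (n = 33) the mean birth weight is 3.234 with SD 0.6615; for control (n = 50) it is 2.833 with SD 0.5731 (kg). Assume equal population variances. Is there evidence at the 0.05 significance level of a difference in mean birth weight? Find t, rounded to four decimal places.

2.9331

Let group 1 = treatment, group 2 = control. H0: μ_1 = μ_2; H1: μ_1 ≠ μ_2 (two-sample pooled-variance t-test, two-sided).
s_p² = [(33−1)·0.6615² + (50−1)·0.5731²]/(33+50−2) = 0.37156
t = (3.234 − 2.833)/√[0.37156·(1/33 + 1/50)] = 2.9331
df = n₁ + n₂ − 2 = 81
Two-sided p-value ≈ 0.0044
Since p ≈ 0.0044 < α = 0.05, reject H0; the data support H1.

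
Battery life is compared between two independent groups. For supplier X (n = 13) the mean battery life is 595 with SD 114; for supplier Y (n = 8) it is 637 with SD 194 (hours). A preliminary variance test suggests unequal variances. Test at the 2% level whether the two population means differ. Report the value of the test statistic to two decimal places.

Let group 1 = supplier X, group 2 = supplier Y. H0: μ_1 = μ_2; H1: μ_1 ≠ μ_2 (Welch's two-sample t-test, two-sided).
t = (x̄_1 − x̄_2)/√(s_1²/n_1 + s_2²/n_2) = (595 − 637)/√(114²/13 + 194²/8) = -0.56
Welch–Satterthwaite df ≈ 10.03
Two-sided p-value ≈ 0.5903
Since p ≈ 0.5903 > α = 0.02, fail to reject H0; the data do not provide sufficient evidence against H0.

-0.56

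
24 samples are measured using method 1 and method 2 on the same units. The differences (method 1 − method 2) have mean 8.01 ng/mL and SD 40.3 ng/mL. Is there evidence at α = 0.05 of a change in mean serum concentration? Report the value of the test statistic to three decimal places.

0.974

H0: μ_d = 0; H1: μ_d ≠ 0 (paired t-test on the differences, two-sided).
t = d̄/(s_d/√n) = 8.01/(40.3/√24) = 0.974
df = n − 1 = 23
Two-sided p-value ≈ 0.340
Since p ≈ 0.340 > α = 0.05, fail to reject H0; the evidence is not statistically significant.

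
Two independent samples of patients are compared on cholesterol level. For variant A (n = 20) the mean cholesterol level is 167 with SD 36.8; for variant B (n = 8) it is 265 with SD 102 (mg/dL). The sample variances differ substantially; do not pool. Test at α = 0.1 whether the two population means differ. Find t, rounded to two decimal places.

Let group 1 = variant A, group 2 = variant B. H0: μ_1 = μ_2; H1: μ_1 ≠ μ_2 (Welch's two-sample t-test, two-sided).
t = (x̄_1 − x̄_2)/√(s_1²/n_1 + s_2²/n_2) = (167 − 265)/√(36.8²/20 + 102²/8) = -2.65
Welch–Satterthwaite df ≈ 7.74
Two-sided p-value ≈ 0.0301
Since p ≈ 0.0301 < α = 0.1, reject H0; the data support H1.

-2.65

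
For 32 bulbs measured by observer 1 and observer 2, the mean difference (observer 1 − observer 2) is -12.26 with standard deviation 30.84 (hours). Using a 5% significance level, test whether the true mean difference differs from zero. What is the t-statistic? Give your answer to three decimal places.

H0: μ_d = 0; H1: μ_d ≠ 0 (paired t-test on the differences, two-sided).
t = d̄/(s_d/√n) = -12.26/(30.84/√32) = -2.249
df = n − 1 = 31
Two-sided p-value ≈ 0.032
Since p ≈ 0.032 < α = 0.05, reject H0; the evidence is statistically significant.

-2.249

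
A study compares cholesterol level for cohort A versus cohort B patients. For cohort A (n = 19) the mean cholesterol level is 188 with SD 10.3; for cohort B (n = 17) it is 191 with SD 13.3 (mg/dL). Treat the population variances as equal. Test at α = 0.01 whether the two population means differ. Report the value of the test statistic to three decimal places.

-0.761

Let group 1 = cohort A, group 2 = cohort B. H0: μ_1 = μ_2; H1: μ_1 ≠ μ_2 (two-sample pooled-variance t-test, two-sided).
s_p² = [(19−1)·10.3² + (17−1)·13.3²]/(19+17−2) = 139.408
t = (188 − 191)/√[139.408·(1/19 + 1/17)] = -0.761
df = n₁ + n₂ − 2 = 34
Two-sided p-value ≈ 0.452
Since p ≈ 0.452 > α = 0.01, fail to reject H0; the data do not provide sufficient evidence against H0.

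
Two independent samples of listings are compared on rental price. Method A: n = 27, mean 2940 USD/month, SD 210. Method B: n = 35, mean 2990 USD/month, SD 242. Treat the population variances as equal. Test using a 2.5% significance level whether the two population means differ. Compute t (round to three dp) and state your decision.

Let group 1 = method A, group 2 = method B. H0: μ_1 = μ_2; H1: μ_1 ≠ μ_2 (two-sample pooled-variance t-test, two-sided).
s_p² = [(27−1)·210² + (35−1)·242²]/(27+35−2) = 52296.3
t = (2940 − 2990)/√[52296.3·(1/27 + 1/35)] = -0.854
df = n₁ + n₂ − 2 = 60
Two-sided p-value ≈ 0.3967
Since p ≈ 0.3967 > α = 0.025, fail to reject H0; the evidence is not statistically significant.

t = -0.854; fail to reject H0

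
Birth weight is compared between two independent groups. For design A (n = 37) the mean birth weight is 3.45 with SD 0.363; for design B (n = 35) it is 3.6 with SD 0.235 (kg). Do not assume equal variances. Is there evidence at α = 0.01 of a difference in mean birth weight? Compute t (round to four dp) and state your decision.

Let group 1 = design A, group 2 = design B. H0: μ_1 = μ_2; H1: μ_1 ≠ μ_2 (Welch's two-sample t-test, two-sided).
t = (x̄_1 − x̄_2)/√(s_1²/n_1 + s_2²/n_2) = (3.45 − 3.6)/√(0.363²/37 + 0.235²/35) = -2.0924
Welch–Satterthwaite df ≈ 62.07
Two-sided p-value ≈ 0.040
Since p ≈ 0.040 > α = 0.01, fail to reject H0; the evidence is not statistically significant.

t = -2.0924; fail to reject H0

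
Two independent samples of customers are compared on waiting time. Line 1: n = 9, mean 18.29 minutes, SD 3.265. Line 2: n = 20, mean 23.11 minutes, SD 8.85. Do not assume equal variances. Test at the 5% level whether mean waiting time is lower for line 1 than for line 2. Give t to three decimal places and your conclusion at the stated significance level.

t = -2.134; reject H0

Let group 1 = line 1, group 2 = line 2. H0: μ_1 = μ_2; H1: μ_1 < μ_2 (Welch's two-sample t-test, left-tailed).
t = (x̄_1 − x̄_2)/√(s_1²/n_1 + s_2²/n_2) = (18.29 − 23.11)/√(3.265²/9 + 8.85²/20) = -2.134
Welch–Satterthwaite df ≈ 26.48
p-value = P(T ≤ -2.134) ≈ 0.021
Since p ≈ 0.021 < α = 0.05, reject H0; the data support H1.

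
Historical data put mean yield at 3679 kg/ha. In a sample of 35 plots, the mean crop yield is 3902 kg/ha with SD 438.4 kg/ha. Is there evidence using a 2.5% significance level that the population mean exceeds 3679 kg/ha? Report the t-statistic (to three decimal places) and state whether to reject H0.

H0: μ = 3679; H1: μ > 3679 (one-sample t-test, right-tailed).
t = (x̄ − μ₀)/(s/√n) = (3902 − 3679)/(438.4/√35) = 3.009
df = n − 1 = 34
p-value = P(T ≥ 3.009) ≈ 0.002
Since p ≈ 0.002 < α = 0.025, reject H0; the data support H1.

t = 3.009; reject H0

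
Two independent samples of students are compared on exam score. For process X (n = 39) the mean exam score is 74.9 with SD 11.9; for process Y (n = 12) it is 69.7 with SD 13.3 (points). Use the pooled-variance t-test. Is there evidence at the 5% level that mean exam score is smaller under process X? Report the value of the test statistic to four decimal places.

1.2882

Let group 1 = process X, group 2 = process Y. H0: μ_1 = μ_2; H1: μ_1 < μ_2 (two-sample pooled-variance t-test, left-tailed).
s_p² = [(39−1)·11.9² + (12−1)·13.3²]/(39+12−2) = 149.53
t = (74.9 − 69.7)/√[149.53·(1/39 + 1/12)] = 1.2882
df = n₁ + n₂ − 2 = 49
p-value = P(T ≤ 1.2882) ≈ 0.8981
Since p ≈ 0.8981 > α = 0.05, fail to reject H0; the data do not provide sufficient evidence against H0.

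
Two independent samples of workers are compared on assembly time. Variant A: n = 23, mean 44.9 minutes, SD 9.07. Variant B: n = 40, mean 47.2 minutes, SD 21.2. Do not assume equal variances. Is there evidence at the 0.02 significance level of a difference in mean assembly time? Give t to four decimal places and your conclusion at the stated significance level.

Let group 1 = variant A, group 2 = variant B. H0: μ_1 = μ_2; H1: μ_1 ≠ μ_2 (Welch's two-sample t-test, two-sided).
t = (x̄_1 − x̄_2)/√(s_1²/n_1 + s_2²/n_2) = (44.9 − 47.2)/√(9.07²/23 + 21.2²/40) = -0.5976
Welch–Satterthwaite df ≈ 57.46
Two-sided p-value ≈ 0.552
Since p ≈ 0.552 > α = 0.02, fail to reject H0; the data do not provide sufficient evidence against H0.

t = -0.5976; fail to reject H0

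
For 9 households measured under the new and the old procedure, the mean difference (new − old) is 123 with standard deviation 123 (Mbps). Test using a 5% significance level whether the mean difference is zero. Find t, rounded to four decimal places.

3.0000

H0: μ_d = 0; H1: μ_d ≠ 0 (paired t-test on the differences, two-sided).
t = d̄/(s_d/√n) = 123/(123/√9) = 3.0000
df = n − 1 = 8
Two-sided p-value ≈ 0.017
Since p ≈ 0.017 < α = 0.05, reject H0; the data support H1.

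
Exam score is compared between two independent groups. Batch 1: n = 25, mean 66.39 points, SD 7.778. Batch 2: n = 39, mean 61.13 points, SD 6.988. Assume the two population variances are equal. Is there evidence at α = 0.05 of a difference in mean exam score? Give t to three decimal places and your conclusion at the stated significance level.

Let group 1 = batch 1, group 2 = batch 2. H0: μ_1 = μ_2; H1: μ_1 ≠ μ_2 (two-sample pooled-variance t-test, two-sided).
s_p² = [(25−1)·7.778² + (39−1)·6.988²]/(25+39−2) = 53.3477
t = (66.39 − 61.13)/√[53.3477·(1/25 + 1/39)] = 2.811
df = n₁ + n₂ − 2 = 62
Two-sided p-value ≈ 0.007
Since p ≈ 0.007 < α = 0.05, reject H0; the data support H1.

t = 2.811; reject H0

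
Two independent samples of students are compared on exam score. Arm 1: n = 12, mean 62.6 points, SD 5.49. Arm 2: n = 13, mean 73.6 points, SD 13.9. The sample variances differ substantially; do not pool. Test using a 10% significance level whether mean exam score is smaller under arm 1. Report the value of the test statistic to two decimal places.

Let group 1 = arm 1, group 2 = arm 2. H0: μ_1 = μ_2; H1: μ_1 < μ_2 (Welch's two-sample t-test, left-tailed).
t = (x̄_1 − x̄_2)/√(s_1²/n_1 + s_2²/n_2) = (62.6 − 73.6)/√(5.49²/12 + 13.9²/13) = -2.64
Welch–Satterthwaite df ≈ 15.90
p-value = P(T ≤ -2.64) ≈ 0.0090
Since p ≈ 0.0090 < α = 0.1, reject H0; the evidence is statistically significant.

-2.64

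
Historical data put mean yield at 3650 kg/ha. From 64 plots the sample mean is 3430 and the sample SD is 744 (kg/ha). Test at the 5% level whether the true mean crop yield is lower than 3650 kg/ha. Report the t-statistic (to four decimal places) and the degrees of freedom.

H0: μ = 3650; H1: μ < 3650 (one-sample t-test, left-tailed).
t = (x̄ − μ₀)/(s/√n) = (3430 − 3650)/(744/√64) = -2.3656
df = n − 1 = 63
p-value = P(T ≤ -2.3656) ≈ 0.0105
Since p ≈ 0.0105 < α = 0.05, reject H0; the evidence is statistically significant.

t = -2.3656, df = 63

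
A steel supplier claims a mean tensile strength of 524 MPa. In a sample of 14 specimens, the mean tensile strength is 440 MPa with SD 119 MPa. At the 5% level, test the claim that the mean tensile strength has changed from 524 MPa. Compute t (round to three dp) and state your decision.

t = -2.641; reject H0

H0: μ = 524; H1: μ ≠ 524 (one-sample t-test, two-sided).
t = (x̄ − μ₀)/(s/√n) = (440 − 524)/(119/√14) = -2.641
df = n − 1 = 13
Two-sided p-value ≈ 0.0204
Since p ≈ 0.0204 < α = 0.05, reject H0; the evidence is statistically significant.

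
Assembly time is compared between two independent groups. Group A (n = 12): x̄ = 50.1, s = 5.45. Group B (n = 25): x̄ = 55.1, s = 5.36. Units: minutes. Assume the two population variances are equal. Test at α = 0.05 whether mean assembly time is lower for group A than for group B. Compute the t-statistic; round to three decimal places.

Let group 1 = group A, group 2 = group B. H0: μ_1 = μ_2; H1: μ_1 < μ_2 (two-sample pooled-variance t-test, left-tailed).
s_p² = [(12−1)·5.45² + (25−1)·5.36²]/(12+25−2) = 29.0354
t = (50.1 − 55.1)/√[29.0354·(1/12 + 1/25)] = -2.642
df = n₁ + n₂ − 2 = 35
p-value = P(T ≤ -2.642) ≈ 0.006
Since p ≈ 0.006 < α = 0.05, reject H0; the evidence is statistically significant.

-2.642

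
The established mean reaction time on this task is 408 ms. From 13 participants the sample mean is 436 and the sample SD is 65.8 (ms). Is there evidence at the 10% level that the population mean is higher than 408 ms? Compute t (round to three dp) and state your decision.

H0: μ = 408; H1: μ > 408 (one-sample t-test, right-tailed).
t = (x̄ − μ₀)/(s/√n) = (436 − 408)/(65.8/√13) = 1.534
df = n − 1 = 12
p-value = P(T ≥ 1.534) ≈ 0.075
Since p ≈ 0.075 < α = 0.1, reject H0; the data support H1.

t = 1.534; reject H0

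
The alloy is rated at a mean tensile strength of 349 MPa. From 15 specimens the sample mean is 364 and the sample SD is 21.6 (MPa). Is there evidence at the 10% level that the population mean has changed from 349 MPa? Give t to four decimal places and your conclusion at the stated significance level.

H0: μ = 349; H1: μ ≠ 349 (one-sample t-test, two-sided).
t = (x̄ − μ₀)/(s/√n) = (364 − 349)/(21.6/√15) = 2.6896
df = n − 1 = 14
Two-sided p-value ≈ 0.0176
Since p ≈ 0.0176 < α = 0.1, reject H0; the evidence is statistically significant.

t = 2.6896; reject H0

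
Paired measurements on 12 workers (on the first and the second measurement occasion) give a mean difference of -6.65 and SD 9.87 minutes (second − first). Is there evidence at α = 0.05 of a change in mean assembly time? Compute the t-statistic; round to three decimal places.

-2.334

H0: μ_d = 0; H1: μ_d ≠ 0 (paired t-test on the differences, two-sided).
t = d̄/(s_d/√n) = -6.65/(9.87/√12) = -2.334
df = n − 1 = 11
Two-sided p-value ≈ 0.040
Since p ≈ 0.040 < α = 0.05, reject H0; the data support H1.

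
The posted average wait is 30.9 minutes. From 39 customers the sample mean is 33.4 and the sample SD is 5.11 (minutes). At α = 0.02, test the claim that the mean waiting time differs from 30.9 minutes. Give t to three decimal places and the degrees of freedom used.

H0: μ = 30.9; H1: μ ≠ 30.9 (one-sample t-test, two-sided).
t = (x̄ − μ₀)/(s/√n) = (33.4 − 30.9)/(5.11/√39) = 3.055
df = n − 1 = 38
Two-sided p-value ≈ 0.004
Since p ≈ 0.004 < α = 0.02, reject H0; the evidence is statistically significant.

t = 3.055, df = 38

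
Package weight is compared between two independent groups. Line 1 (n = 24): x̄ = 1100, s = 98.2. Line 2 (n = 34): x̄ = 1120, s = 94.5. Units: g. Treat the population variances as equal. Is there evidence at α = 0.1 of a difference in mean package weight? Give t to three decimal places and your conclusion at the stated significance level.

Let group 1 = line 1, group 2 = line 2. H0: μ_1 = μ_2; H1: μ_1 ≠ μ_2 (two-sample pooled-variance t-test, two-sided).
s_p² = [(24−1)·98.2² + (34−1)·94.5²]/(24+34−2) = 9223.09
t = (1100 − 1120)/√[9223.09·(1/24 + 1/34)] = -0.781
df = n₁ + n₂ − 2 = 56
Two-sided p-value ≈ 0.4380
Since p ≈ 0.4380 > α = 0.1, fail to reject H0; the data do not provide sufficient evidence against H0.

t = -0.781; fail to reject H0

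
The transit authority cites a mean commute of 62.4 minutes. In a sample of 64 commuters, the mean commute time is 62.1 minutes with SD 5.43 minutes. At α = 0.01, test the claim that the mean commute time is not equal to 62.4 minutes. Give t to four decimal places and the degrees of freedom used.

H0: μ = 62.4; H1: μ ≠ 62.4 (one-sample t-test, two-sided).
t = (x̄ − μ₀)/(s/√n) = (62.1 − 62.4)/(5.43/√64) = -0.4420
df = n − 1 = 63
Two-sided p-value ≈ 0.6600
Since p ≈ 0.6600 > α = 0.01, fail to reject H0; the evidence is not statistically significant.

t = -0.4420, df = 63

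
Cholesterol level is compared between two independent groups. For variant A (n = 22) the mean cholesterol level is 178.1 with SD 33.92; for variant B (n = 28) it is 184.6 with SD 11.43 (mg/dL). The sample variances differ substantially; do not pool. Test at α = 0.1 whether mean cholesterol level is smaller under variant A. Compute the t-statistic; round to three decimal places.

Let group 1 = variant A, group 2 = variant B. H0: μ_1 = μ_2; H1: μ_1 < μ_2 (Welch's two-sample t-test, left-tailed).
t = (x̄_1 − x̄_2)/√(s_1²/n_1 + s_2²/n_2) = (178.1 − 184.6)/√(33.92²/22 + 11.43²/28) = -0.861
Welch–Satterthwaite df ≈ 24.76
p-value = P(T ≤ -0.861) ≈ 0.199
Since p ≈ 0.199 > α = 0.1, fail to reject H0; the evidence is not statistically significant.

-0.861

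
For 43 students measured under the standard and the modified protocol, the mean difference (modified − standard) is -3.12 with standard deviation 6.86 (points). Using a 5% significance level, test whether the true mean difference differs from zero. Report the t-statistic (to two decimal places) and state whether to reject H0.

H0: μ_d = 0; H1: μ_d ≠ 0 (paired t-test on the differences, two-sided).
t = d̄/(s_d/√n) = -3.12/(6.86/√43) = -2.98
df = n − 1 = 42
Two-sided p-value ≈ 0.0047
Since p ≈ 0.0047 < α = 0.05, reject H0; the data support H1.

t = -2.98; reject H0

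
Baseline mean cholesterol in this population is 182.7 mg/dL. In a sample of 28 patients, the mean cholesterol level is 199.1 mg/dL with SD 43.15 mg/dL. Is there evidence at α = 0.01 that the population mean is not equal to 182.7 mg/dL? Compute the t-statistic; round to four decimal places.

H0: μ = 182.7; H1: μ ≠ 182.7 (one-sample t-test, two-sided).
t = (x̄ − μ₀)/(s/√n) = (199.1 − 182.7)/(43.15/√28) = 2.0111
df = n − 1 = 27
Two-sided p-value ≈ 0.054
Since p ≈ 0.054 > α = 0.01, fail to reject H0; the evidence is not statistically significant.

2.0111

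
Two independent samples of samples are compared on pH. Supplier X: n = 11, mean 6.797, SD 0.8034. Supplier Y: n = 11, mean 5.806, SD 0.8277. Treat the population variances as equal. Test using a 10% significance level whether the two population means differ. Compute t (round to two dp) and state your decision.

t = 2.85; reject H0

Let group 1 = supplier X, group 2 = supplier Y. H0: μ_1 = μ_2; H1: μ_1 ≠ μ_2 (two-sample pooled-variance t-test, two-sided).
s_p² = [(11−1)·0.8034² + (11−1)·0.8277²]/(11+11−2) = 0.665269
t = (6.797 − 5.806)/√[0.665269·(1/11 + 1/11)] = 2.85
df = n₁ + n₂ − 2 = 20
Two-sided p-value ≈ 0.0099
Since p ≈ 0.0099 < α = 0.1, reject H0; the data support H1.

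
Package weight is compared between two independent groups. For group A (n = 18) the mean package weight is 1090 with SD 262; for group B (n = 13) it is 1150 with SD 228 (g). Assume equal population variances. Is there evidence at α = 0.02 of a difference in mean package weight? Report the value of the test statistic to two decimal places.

Let group 1 = group A, group 2 = group B. H0: μ_1 = μ_2; H1: μ_1 ≠ μ_2 (two-sample pooled-variance t-test, two-sided).
s_p² = [(18−1)·262² + (13−1)·228²]/(18+13−2) = 61750.2
t = (1090 − 1150)/√[61750.2·(1/18 + 1/13)] = -0.66
df = n₁ + n₂ − 2 = 29
Two-sided p-value ≈ 0.5123
Since p ≈ 0.5123 > α = 0.02, fail to reject H0; the evidence is not statistically significant.

-0.66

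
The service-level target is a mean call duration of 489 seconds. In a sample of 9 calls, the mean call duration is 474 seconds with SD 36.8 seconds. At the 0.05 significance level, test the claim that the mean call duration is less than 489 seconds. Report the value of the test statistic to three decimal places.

H0: μ = 489; H1: μ < 489 (one-sample t-test, left-tailed).
t = (x̄ − μ₀)/(s/√n) = (474 − 489)/(36.8/√9) = -1.223
df = n − 1 = 8
p-value = P(T ≤ -1.223) ≈ 0.1281
Since p ≈ 0.1281 > α = 0.05, fail to reject H0; the evidence is not statistically significant.

-1.223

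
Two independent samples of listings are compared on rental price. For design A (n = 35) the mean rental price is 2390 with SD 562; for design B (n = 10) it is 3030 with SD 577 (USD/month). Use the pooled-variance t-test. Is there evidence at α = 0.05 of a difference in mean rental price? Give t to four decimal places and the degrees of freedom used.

t = -3.1581, df = 43

Let group 1 = design A, group 2 = design B. H0: μ_1 = μ_2; H1: μ_1 ≠ μ_2 (two-sample pooled-variance t-test, two-sided).
s_p² = [(35−1)·562² + (10−1)·577²]/(35+10−2) = 319420
t = (2390 − 3030)/√[319420·(1/35 + 1/10)] = -3.1581
df = n₁ + n₂ − 2 = 43
Two-sided p-value ≈ 0.0029
Since p ≈ 0.0029 < α = 0.05, reject H0; the data support H1.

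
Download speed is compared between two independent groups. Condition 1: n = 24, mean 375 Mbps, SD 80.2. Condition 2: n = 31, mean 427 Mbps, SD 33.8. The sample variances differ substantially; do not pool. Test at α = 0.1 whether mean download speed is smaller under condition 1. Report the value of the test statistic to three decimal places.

-2.978

Let group 1 = condition 1, group 2 = condition 2. H0: μ_1 = μ_2; H1: μ_1 < μ_2 (Welch's two-sample t-test, left-tailed).
t = (x̄_1 − x̄_2)/√(s_1²/n_1 + s_2²/n_2) = (375 − 427)/√(80.2²/24 + 33.8²/31) = -2.978
Welch–Satterthwaite df ≈ 29.34
p-value = P(T ≤ -2.978) ≈ 0.003
Since p ≈ 0.003 < α = 0.1, reject H0; the evidence is statistically significant.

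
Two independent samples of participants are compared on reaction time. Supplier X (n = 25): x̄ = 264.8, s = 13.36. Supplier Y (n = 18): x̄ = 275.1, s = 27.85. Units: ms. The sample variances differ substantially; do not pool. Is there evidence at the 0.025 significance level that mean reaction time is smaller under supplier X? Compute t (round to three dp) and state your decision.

t = -1.453; fail to reject H0

Let group 1 = supplier X, group 2 = supplier Y. H0: μ_1 = μ_2; H1: μ_1 < μ_2 (Welch's two-sample t-test, left-tailed).
t = (x̄_1 − x̄_2)/√(s_1²/n_1 + s_2²/n_2) = (264.8 − 275.1)/√(13.36²/25 + 27.85²/18) = -1.453
Welch–Satterthwaite df ≈ 22.66
p-value = P(T ≤ -1.453) ≈ 0.0799
Since p ≈ 0.0799 > α = 0.025, fail to reject H0; the data do not provide sufficient evidence against H0.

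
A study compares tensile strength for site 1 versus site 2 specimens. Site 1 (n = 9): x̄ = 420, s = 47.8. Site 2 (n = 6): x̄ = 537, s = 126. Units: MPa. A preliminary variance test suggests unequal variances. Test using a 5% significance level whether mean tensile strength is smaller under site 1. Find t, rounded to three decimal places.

-2.173

Let group 1 = site 1, group 2 = site 2. H0: μ_1 = μ_2; H1: μ_1 < μ_2 (Welch's two-sample t-test, left-tailed).
t = (x̄_1 − x̄_2)/√(s_1²/n_1 + s_2²/n_2) = (420 − 537)/√(47.8²/9 + 126²/6) = -2.173
Welch–Satterthwaite df ≈ 5.97
p-value = P(T ≤ -2.173) ≈ 0.0365
Since p ≈ 0.0365 < α = 0.05, reject H0; the evidence is statistically significant.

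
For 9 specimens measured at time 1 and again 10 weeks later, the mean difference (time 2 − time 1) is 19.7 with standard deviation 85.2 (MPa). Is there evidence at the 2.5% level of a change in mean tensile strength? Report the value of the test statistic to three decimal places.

H0: μ_d = 0; H1: μ_d ≠ 0 (paired t-test on the differences, two-sided).
t = d̄/(s_d/√n) = 19.7/(85.2/√9) = 0.694
df = n − 1 = 8
Two-sided p-value ≈ 0.508
Since p ≈ 0.508 > α = 0.025, fail to reject H0; the data do not provide sufficient evidence against H0.

0.694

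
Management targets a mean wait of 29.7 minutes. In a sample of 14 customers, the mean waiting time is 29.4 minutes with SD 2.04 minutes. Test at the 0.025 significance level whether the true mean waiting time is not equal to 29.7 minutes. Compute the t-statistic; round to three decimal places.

-0.550

H0: μ = 29.7; H1: μ ≠ 29.7 (one-sample t-test, two-sided).
t = (x̄ − μ₀)/(s/√n) = (29.4 − 29.7)/(2.04/√14) = -0.550
df = n − 1 = 13
Two-sided p-value ≈ 0.591
Since p ≈ 0.591 > α = 0.025, fail to reject H0; the data do not provide sufficient evidence against H0.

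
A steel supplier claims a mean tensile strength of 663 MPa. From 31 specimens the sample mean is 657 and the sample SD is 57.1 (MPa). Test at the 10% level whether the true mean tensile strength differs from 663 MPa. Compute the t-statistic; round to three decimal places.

-0.585

H0: μ = 663; H1: μ ≠ 663 (one-sample t-test, two-sided).
t = (x̄ − μ₀)/(s/√n) = (657 − 663)/(57.1/√31) = -0.585
df = n − 1 = 30
Two-sided p-value ≈ 0.563
Since p ≈ 0.563 > α = 0.1, fail to reject H0; the evidence is not statistically significant.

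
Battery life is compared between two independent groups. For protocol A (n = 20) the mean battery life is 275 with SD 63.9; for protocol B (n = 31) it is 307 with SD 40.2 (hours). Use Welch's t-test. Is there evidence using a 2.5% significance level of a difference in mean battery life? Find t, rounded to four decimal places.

Let group 1 = protocol A, group 2 = protocol B. H0: μ_1 = μ_2; H1: μ_1 ≠ μ_2 (Welch's two-sample t-test, two-sided).
t = (x̄_1 − x̄_2)/√(s_1²/n_1 + s_2²/n_2) = (275 − 307)/√(63.9²/20 + 40.2²/31) = -1.9989
Welch–Satterthwaite df ≈ 28.75
Two-sided p-value ≈ 0.0552
Since p ≈ 0.0552 > α = 0.025, fail to reject H0; the evidence is not statistically significant.

-1.9989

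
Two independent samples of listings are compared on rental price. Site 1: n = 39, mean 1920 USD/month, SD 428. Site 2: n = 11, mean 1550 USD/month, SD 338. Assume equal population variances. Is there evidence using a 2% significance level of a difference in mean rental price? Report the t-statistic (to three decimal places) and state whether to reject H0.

t = 2.638; reject H0

Let group 1 = site 1, group 2 = site 2. H0: μ_1 = μ_2; H1: μ_1 ≠ μ_2 (two-sample pooled-variance t-test, two-sided).
s_p² = [(39−1)·428² + (11−1)·338²]/(39+11−2) = 168822
t = (1920 − 1550)/√[168822·(1/39 + 1/11)] = 2.638
df = n₁ + n₂ − 2 = 48
Two-sided p-value ≈ 0.011
Since p ≈ 0.011 < α = 0.02, reject H0; the data support H1.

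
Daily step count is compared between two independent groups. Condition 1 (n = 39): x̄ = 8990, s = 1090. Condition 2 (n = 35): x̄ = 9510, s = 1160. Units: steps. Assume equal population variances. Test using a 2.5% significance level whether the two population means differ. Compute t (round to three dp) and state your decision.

t = -1.988; fail to reject H0

Let group 1 = condition 1, group 2 = condition 2. H0: μ_1 = μ_2; H1: μ_1 ≠ μ_2 (two-sample pooled-variance t-test, two-sided).
s_p² = [(39−1)·1090² + (35−1)·1160²]/(39+35−2) = 1262480
t = (8990 − 9510)/√[1262480·(1/39 + 1/35)] = -1.988
df = n₁ + n₂ − 2 = 72
Two-sided p-value ≈ 0.0507
Since p ≈ 0.0507 > α = 0.025, fail to reject H0; the evidence is not statistically significant.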